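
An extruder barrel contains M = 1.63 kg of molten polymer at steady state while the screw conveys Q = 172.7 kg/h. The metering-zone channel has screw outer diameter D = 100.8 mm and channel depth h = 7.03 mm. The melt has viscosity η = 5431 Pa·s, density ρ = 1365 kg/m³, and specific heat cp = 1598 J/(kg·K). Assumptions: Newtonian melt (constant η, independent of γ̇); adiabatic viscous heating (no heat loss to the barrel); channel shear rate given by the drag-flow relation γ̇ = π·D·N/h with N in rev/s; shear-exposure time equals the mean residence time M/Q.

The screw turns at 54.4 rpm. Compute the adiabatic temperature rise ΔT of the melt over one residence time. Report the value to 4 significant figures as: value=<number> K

Q_s = Q / 3600 = 172.7 / 3600 = 0.0479722 kg/s
t_res = M / Q_s = 1.63 / 0.0479722 = 33.978 s
Convert to SI: D = 0.1008 m, h = 0.00703 m, N = 54.4/60 = 0.906667 rev/s
γ̇ = π D N / h = (π)(0.1008)(0.906667) / 0.00703 = 40.8416 s⁻¹
ΔT = η·γ̇²·t_res / (ρ·cp) = 5431 · (40.8416)² · 33.978 / (1365 · 1598) = 141.115 K

value=141.1 K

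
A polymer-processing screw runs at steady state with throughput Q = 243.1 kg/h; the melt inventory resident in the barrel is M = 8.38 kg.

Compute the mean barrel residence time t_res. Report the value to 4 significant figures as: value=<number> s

Throughput in SI: Q_s = 243.1 kg/h ÷ 3600 s/h = 0.0675278 kg/s
t_res = M / Q_s = 8.38 / 0.0675278 = 124.097 s

value=124.1 s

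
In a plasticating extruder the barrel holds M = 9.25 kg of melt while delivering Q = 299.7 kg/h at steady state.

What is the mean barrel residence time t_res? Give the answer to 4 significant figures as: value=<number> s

value=111.1 s

Throughput in SI: Q_s = 299.7 kg/h ÷ 3600 s/h = 0.08325 kg/s
Mean residence time: t_res = M/Q_s = 9.25 kg / 0.08325 kg/s = 111.111 s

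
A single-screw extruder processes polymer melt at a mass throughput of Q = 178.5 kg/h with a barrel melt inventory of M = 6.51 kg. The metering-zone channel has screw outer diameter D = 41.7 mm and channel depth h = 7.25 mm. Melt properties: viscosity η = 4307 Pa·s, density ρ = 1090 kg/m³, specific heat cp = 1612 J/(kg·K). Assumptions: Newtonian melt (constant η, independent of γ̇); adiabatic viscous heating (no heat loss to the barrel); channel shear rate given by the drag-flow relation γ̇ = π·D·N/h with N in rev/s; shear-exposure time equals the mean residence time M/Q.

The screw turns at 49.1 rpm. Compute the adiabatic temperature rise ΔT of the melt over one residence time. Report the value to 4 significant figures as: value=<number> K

value=70.37 K

Q_s = Q / 3600 = 178.5 / 3600 = 0.0495833 kg/s
t_res = M / Q_s = 6.51 / 0.0495833 = 131.294 s
Geometry in metres: D = 41.7 mm → 0.0417 m, h = 7.25 mm → 0.00725 m; screw speed N = 49.1 rpm = 0.818333 rev/s
γ̇ = π·D·N / h = π · 0.0417 · 0.818333 / 0.00725 = 14.7869 s⁻¹
Adiabatic rise: ΔT = η γ̇² t_res / (ρ cp) = 4307·(14.7869)²·131.294 / (1090·1612) = 70.3696 K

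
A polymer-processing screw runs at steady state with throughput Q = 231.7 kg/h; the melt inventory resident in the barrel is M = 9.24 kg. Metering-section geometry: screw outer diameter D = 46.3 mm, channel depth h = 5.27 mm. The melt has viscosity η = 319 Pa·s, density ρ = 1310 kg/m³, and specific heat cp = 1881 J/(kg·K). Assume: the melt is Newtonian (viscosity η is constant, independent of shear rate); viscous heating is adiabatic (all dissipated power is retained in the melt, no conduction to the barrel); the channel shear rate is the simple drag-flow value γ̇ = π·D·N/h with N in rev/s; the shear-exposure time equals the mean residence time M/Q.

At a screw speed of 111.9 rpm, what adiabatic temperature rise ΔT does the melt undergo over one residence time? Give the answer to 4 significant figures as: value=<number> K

Throughput in SI: Q_s = 231.7 kg/h ÷ 3600 s/h = 0.0643611 kg/s
Mean residence time: t_res = M/Q_s = 9.24 kg / 0.0643611 kg/s = 143.565 s
Convert to SI: D = 0.0463 m, h = 0.00527 m, N = 111.9/60 = 1.865 rev/s
γ̇ = π D N / h = (π)(0.0463)(1.865) / 0.00527 = 51.4753 s⁻¹
ΔT = η·γ̇²·t_res/(ρ·cp) = [319 × 51.4753² × 143.565] / [1310 × 1881] = 49.2467 K

value=49.25 K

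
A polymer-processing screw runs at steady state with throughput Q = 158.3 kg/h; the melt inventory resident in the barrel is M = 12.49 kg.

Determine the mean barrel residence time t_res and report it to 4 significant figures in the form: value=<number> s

value=284.0 s

Convert throughput: Q = 158.3 kg/h = 158.3/3600 = 0.0439722 kg/s
Mean residence time: t_res = M/Q_s = 12.49 kg / 0.0439722 kg/s = 284.043 s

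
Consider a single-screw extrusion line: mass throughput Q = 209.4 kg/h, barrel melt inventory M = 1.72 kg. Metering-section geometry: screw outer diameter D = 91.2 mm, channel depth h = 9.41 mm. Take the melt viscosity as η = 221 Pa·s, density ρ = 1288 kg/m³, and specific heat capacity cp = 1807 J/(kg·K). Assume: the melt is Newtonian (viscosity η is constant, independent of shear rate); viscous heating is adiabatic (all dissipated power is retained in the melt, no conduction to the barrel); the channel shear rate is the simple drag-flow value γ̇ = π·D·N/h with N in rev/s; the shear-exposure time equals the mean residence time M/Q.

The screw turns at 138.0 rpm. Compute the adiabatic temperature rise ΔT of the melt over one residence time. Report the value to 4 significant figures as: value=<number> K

value=13.77 K

Q_s = Q / 3600 = 209.4 / 3600 = 0.0581667 kg/s
t_res = M / Q_s = 1.72 / 0.0581667 = 29.5702 s
Convert to SI: D = 0.0912 m, h = 0.00941 m, N = 138.0/60 = 2.3 rev/s
Shear rate: γ̇ = πDN/h = π·0.0912·2.3/0.00941 = 70.0298 s⁻¹
Adiabatic rise: ΔT = η γ̇² t_res / (ρ cp) = 221·(70.0298)²·29.5702 / (1288·1807) = 13.7701 K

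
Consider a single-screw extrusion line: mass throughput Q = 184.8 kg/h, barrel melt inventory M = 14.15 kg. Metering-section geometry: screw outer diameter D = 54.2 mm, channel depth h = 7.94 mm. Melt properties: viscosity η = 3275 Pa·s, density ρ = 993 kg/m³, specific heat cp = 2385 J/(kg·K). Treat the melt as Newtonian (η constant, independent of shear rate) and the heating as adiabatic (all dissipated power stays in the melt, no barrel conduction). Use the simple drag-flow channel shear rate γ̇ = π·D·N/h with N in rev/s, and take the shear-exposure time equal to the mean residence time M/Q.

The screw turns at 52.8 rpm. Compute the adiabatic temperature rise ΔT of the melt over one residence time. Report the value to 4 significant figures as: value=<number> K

Convert throughput: Q = 184.8 kg/h = 184.8/3600 = 0.0513333 kg/s
t_res = M / Q_s = 14.15 ÷ 0.0513333 = 275.649 s
D = 54.2 mm = 0.0542 m;  h = 7.94 mm = 0.00794 m;  N = 52.8 rpm / 60 = 0.88 rev/s
γ̇ = π·D·N / h = π · 0.0542 · 0.88 / 0.00794 = 18.8717 s⁻¹
ΔT = η·γ̇²·t_res/(ρ·cp) = [3275 × 18.8717² × 275.649] / [993 × 2385] = 135.754 K

value=135.8 K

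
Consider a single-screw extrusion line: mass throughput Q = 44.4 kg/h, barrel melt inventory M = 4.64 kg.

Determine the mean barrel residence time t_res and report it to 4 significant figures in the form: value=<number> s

value=376.2 s

Q_s = Q / 3600 = 44.4 / 3600 = 0.0123333 kg/s
Mean residence time: t_res = M/Q_s = 4.64 kg / 0.0123333 kg/s = 376.216 s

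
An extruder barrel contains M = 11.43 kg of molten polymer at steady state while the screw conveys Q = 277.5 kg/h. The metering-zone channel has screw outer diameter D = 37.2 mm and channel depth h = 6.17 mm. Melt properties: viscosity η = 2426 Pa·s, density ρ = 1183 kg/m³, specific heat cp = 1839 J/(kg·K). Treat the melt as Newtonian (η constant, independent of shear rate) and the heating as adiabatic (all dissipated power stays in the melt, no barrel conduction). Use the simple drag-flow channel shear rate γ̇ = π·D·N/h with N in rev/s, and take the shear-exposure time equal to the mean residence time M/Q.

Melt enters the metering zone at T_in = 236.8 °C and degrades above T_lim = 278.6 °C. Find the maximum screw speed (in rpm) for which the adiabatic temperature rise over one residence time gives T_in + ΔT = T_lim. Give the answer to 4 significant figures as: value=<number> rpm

Convert throughput: Q = 277.5 kg/h = 277.5/3600 = 0.0770833 kg/s
t_res = M / Q_s = 11.43 ÷ 0.0770833 = 148.281 s
Geometry in SI: D = 37.2 mm → 0.0372 m, h = 6.17 mm → 0.00617 m
Allowable rise: ΔT_a = T_lim − T_in = 278.6 − 236.8 = 41.8 K
γ̇_max² = ΔT_a·ρ·cp / (η·t_res) = [41.8 × 1183 × 1839] / [2426 × 148.281] = 252.794 s⁻²
Take the square root: γ̇_max = √(252.794) = 15.8995 s⁻¹
N_max = γ̇_max h / (πD) = 15.8995·0.00617/(π·0.0372) = 0.839413 rev/s → ×60 = 50.3648 rpm

value=50.36 rpm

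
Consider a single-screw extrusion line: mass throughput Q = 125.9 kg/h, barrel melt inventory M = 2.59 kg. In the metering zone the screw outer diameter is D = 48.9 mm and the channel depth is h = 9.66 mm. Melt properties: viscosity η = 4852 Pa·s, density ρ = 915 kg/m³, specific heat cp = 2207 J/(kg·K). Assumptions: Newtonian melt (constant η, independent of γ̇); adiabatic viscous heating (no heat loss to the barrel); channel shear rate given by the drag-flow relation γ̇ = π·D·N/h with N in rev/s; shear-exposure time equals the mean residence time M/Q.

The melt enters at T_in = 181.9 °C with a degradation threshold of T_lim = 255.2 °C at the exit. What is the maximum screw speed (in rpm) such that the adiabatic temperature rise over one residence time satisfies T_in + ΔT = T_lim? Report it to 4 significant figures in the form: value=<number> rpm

Q_s = Q / 3600 = 125.9 / 3600 = 0.0349722 kg/s
t_res = M / Q_s = 2.59 ÷ 0.0349722 = 74.0588 s
Geometry in SI: D = 48.9 mm → 0.0489 m, h = 9.66 mm → 0.00966 m
Allowable rise: ΔT_a = T_lim − T_in = 255.2 − 181.9 = 73.3 K
γ̇_max² = ΔT_a·ρ·cp / (η·t_res) = [73.3 × 915 × 2207] / [4852 × 74.0588] = 411.936 s⁻²
γ̇_max = sqrt(411.936) = 20.2962 s⁻¹
Solve γ̇ = πDN/h for N: N_max = γ̇_max·h/(π·D) = 20.2962 × 0.00966 / (π × 0.0489) = 1.27624 rev/s = 76.5746 rpm

value=76.57 rpm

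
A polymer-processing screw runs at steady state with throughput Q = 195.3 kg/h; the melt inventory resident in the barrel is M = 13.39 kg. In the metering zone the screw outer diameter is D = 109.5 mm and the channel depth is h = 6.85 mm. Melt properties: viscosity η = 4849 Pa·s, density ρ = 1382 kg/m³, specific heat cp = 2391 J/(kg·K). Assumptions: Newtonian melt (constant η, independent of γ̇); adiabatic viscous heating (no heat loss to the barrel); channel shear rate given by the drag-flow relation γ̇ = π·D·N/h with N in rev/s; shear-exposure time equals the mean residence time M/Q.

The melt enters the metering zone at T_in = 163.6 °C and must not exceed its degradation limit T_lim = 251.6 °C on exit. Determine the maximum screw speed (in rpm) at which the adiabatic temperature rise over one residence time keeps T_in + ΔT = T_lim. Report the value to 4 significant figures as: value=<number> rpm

Convert throughput: Q = 195.3 kg/h = 195.3/3600 = 0.05425 kg/s
t_res = M / Q_s = 13.39 ÷ 0.05425 = 246.82 s
Convert to metres: D = 0.1095 m, h = 0.00685 m
ΔT_a = T_lim − T_in = 251.6 − 163.6 = 88 K
γ̇_max² = ΔT_a·ρ·cp/(η·t_res) = 88·1382·2391/(4849·246.82) = 242.961 s⁻²
γ̇_max = √242.961 = 15.5872 s⁻¹
Solve γ̇ = πDN/h for N: N_max = γ̇_max·h/(π·D) = 15.5872 × 0.00685 / (π × 0.1095) = 0.310381 rev/s = 18.6229 rpm

value=18.62 rpm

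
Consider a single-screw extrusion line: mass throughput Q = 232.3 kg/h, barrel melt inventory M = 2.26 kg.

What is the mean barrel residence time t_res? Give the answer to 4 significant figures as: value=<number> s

value=35.02 s

Throughput in SI: Q_s = 232.3 kg/h ÷ 3600 s/h = 0.0645278 kg/s
t_res = M / Q_s = 2.26 ÷ 0.0645278 = 35.0237 s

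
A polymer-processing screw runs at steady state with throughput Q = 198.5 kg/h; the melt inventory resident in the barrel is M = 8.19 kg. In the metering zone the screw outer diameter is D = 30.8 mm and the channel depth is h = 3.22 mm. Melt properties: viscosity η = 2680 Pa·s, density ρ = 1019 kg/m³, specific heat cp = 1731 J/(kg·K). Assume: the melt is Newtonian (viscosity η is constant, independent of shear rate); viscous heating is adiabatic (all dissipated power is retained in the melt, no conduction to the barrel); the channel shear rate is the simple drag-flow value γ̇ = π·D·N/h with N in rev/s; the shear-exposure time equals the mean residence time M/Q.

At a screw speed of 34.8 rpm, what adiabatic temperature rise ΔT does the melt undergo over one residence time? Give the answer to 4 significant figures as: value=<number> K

value=68.55 K

Throughput in SI: Q_s = 198.5 kg/h ÷ 3600 s/h = 0.0551389 kg/s
Mean residence time: t_res = M/Q_s = 8.19 kg / 0.0551389 kg/s = 148.534 s
D = 30.8 mm = 0.0308 m;  h = 3.22 mm = 0.00322 m;  N = 34.8 rpm / 60 = 0.58 rev/s
γ̇ = π·D·N / h = π · 0.0308 · 0.58 / 0.00322 = 17.429 s⁻¹
ΔT = η·γ̇²·t_res/(ρ·cp) = [2680 × 17.429² × 148.534] / [1019 × 1731] = 68.5543 K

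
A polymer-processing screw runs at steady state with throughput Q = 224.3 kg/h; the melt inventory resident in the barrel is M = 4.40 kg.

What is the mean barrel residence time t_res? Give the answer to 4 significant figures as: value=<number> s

Convert throughput: Q = 224.3 kg/h = 224.3/3600 = 0.0623056 kg/s
t_res = M / Q_s = 4.40 ÷ 0.0623056 = 70.6197 s

value=70.62 s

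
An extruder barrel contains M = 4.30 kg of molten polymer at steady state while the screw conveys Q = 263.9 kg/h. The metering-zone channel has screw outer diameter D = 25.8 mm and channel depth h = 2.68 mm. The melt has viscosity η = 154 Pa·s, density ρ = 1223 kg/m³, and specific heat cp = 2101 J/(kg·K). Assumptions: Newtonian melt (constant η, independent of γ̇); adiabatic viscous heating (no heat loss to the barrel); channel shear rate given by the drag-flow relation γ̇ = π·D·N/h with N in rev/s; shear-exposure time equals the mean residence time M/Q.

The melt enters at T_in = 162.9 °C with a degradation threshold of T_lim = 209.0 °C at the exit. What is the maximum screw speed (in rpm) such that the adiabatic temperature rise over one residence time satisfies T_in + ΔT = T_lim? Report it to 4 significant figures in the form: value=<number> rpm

value=227.2 rpm

Q_s = Q / 3600 = 263.9 / 3600 = 0.0733056 kg/s
t_res = M / Q_s = 4.30 / 0.0733056 = 58.6586 s
Geometry in SI: D = 25.8 mm → 0.0258 m, h = 2.68 mm → 0.00268 m
Allowable rise: ΔT_a = T_lim − T_in = 209.0 − 162.9 = 46.1 K
γ̇_max² = ΔT_a·ρ·cp / (η·t_res) = [46.1 × 1223 × 2101] / [154 × 58.6586] = 13113 s⁻²
γ̇_max = √13113 = 114.512 s⁻¹
N_max = γ̇_max h / (πD) = 114.512·0.00268/(π·0.0258) = 3.78631 rev/s → ×60 = 227.178 rpm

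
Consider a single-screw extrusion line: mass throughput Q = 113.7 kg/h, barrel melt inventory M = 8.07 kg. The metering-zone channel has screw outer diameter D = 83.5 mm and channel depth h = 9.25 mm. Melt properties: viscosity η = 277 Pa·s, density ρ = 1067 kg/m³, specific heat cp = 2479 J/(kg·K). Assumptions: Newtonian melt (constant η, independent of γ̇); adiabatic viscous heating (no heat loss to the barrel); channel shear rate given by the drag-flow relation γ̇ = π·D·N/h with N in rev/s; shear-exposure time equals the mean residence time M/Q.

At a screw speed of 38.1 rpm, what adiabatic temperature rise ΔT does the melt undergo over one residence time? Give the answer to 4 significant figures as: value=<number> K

value=8.677 K

Throughput in SI: Q_s = 113.7 kg/h ÷ 3600 s/h = 0.0315833 kg/s
t_res = M / Q_s = 8.07 / 0.0315833 = 255.515 s
Geometry in metres: D = 83.5 mm → 0.0835 m, h = 9.25 mm → 0.00925 m; screw speed N = 38.1 rpm = 0.635 rev/s
γ̇ = π·D·N / h = π · 0.0835 · 0.635 / 0.00925 = 18.0081 s⁻¹
Adiabatic rise: ΔT = η γ̇² t_res / (ρ cp) = 277·(18.0081)²·255.515 / (1067·2479) = 8.67743 K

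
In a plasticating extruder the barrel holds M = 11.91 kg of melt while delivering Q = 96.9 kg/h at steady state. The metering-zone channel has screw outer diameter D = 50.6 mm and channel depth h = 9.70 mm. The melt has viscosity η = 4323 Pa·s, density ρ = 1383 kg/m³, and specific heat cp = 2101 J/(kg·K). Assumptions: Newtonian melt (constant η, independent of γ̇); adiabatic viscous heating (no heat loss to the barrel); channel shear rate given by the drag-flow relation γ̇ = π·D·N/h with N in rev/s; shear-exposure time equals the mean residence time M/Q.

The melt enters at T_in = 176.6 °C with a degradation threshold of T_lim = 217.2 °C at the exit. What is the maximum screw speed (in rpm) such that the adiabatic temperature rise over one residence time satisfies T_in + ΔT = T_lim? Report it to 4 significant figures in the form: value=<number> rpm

Throughput in SI: Q_s = 96.9 kg/h ÷ 3600 s/h = 0.0269167 kg/s
t_res = M / Q_s = 11.91 ÷ 0.0269167 = 442.477 s
Convert to metres: D = 0.0506 m, h = 0.0097 m
ΔT_a = T_lim − T_in = 217.2 °C − 176.6 °C = 40.6 K
Invert ΔT = ηγ̇²t_res/(ρcp) for γ̇: γ̇_max² = ΔT_a ρ cp / (η t_res) = 40.6·1383·2101 / (4323·442.477) = 61.6735 s⁻²
γ̇_max = √61.6735 = 7.85325 s⁻¹
Solve γ̇ = πDN/h for N: N_max = γ̇_max·h/(π·D) = 7.85325 × 0.0097 / (π × 0.0506) = 0.479204 rev/s = 28.7523 rpm

value=28.75 rpm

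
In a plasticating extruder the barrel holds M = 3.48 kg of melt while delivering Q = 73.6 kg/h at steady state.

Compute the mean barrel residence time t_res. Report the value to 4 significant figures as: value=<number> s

value=170.2 s

Q_s = Q / 3600 = 73.6 / 3600 = 0.0204444 kg/s
t_res = M / Q_s = 3.48 ÷ 0.0204444 = 170.217 s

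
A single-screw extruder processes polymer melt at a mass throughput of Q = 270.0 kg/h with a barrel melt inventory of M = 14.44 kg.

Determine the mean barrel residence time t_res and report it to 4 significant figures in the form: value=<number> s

Throughput in SI: Q_s = 270.0 kg/h ÷ 3600 s/h = 0.075 kg/s
Mean residence time: t_res = M/Q_s = 14.44 kg / 0.075 kg/s = 192.533 s

value=192.5 s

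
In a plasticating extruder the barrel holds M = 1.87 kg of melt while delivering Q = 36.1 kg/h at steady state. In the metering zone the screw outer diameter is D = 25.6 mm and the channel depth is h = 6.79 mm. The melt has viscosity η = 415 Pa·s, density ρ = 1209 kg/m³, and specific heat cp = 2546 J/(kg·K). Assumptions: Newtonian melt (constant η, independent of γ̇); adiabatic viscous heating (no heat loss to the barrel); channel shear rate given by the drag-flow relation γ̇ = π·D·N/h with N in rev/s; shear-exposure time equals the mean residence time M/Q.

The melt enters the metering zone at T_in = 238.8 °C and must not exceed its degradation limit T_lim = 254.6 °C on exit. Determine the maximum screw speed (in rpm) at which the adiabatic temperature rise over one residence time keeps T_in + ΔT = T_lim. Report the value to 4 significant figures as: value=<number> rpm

Throughput in SI: Q_s = 36.1 kg/h ÷ 3600 s/h = 0.0100278 kg/s
Mean residence time: t_res = M/Q_s = 1.87 kg / 0.0100278 kg/s = 186.482 s
D = 25.6 mm = 0.0256 m;  h = 6.79 mm = 0.00679 m
Allowable rise: ΔT_a = T_lim − T_in = 254.6 − 238.8 = 15.8 K
γ̇_max² = ΔT_a·ρ·cp/(η·t_res) = 15.8·1209·2546/(415·186.482) = 628.43 s⁻²
γ̇_max = sqrt(628.43) = 25.0685 s⁻¹
N_max = γ̇_max·h / (π·D) = 25.0685 · 0.00679 / (π · 0.0256) = 2.11645 rev/s = 126.987 rpm

value=127.0 rpm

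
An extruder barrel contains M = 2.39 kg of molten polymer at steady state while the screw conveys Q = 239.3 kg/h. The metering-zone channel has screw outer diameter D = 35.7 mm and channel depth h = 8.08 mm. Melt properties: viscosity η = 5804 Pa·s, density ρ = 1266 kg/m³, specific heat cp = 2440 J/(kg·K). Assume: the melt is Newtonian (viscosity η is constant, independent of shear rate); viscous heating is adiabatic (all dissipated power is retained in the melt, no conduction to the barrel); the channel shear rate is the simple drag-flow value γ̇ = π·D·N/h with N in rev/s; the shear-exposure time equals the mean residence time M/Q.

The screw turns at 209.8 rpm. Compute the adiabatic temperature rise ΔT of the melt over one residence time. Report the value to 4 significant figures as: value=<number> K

value=159.1 K

Throughput in SI: Q_s = 239.3 kg/h ÷ 3600 s/h = 0.0664722 kg/s
Mean residence time: t_res = M/Q_s = 2.39 kg / 0.0664722 kg/s = 35.9549 s
Geometry in metres: D = 35.7 mm → 0.0357 m, h = 8.08 mm → 0.00808 m; screw speed N = 209.8 rpm = 3.49667 rev/s
γ̇ = π·D·N / h = π · 0.0357 · 3.49667 / 0.00808 = 48.5357 s⁻¹
Adiabatic rise: ΔT = η γ̇² t_res / (ρ cp) = 5804·(48.5357)²·35.9549 / (1266·2440) = 159.142 K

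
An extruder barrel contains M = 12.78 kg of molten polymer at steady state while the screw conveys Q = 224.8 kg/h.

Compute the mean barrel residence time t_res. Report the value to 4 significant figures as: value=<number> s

Q_s = Q / 3600 = 224.8 / 3600 = 0.0624444 kg/s
t_res = M / Q_s = 12.78 ÷ 0.0624444 = 204.662 s

value=204.7 s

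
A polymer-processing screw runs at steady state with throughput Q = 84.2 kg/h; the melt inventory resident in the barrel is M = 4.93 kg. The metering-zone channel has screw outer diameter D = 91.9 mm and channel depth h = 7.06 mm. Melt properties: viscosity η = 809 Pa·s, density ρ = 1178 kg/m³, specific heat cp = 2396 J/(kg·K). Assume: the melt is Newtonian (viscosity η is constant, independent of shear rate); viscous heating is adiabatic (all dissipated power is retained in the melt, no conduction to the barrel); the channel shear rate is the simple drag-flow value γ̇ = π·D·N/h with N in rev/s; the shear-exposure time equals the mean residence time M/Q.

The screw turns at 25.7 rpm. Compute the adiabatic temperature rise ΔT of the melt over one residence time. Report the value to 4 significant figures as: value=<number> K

Throughput in SI: Q_s = 84.2 kg/h ÷ 3600 s/h = 0.0233889 kg/s
Mean residence time: t_res = M/Q_s = 4.93 kg / 0.0233889 kg/s = 210.784 s
Geometry in metres: D = 91.9 mm → 0.0919 m, h = 7.06 mm → 0.00706 m; screw speed N = 25.7 rpm = 0.428333 rev/s
γ̇ = π·D·N / h = π · 0.0919 · 0.428333 / 0.00706 = 17.5163 s⁻¹
ΔT = η·γ̇²·t_res / (ρ·cp) = 809 · (17.5163)² · 210.784 / (1178 · 2396) = 18.537 K

value=18.54 K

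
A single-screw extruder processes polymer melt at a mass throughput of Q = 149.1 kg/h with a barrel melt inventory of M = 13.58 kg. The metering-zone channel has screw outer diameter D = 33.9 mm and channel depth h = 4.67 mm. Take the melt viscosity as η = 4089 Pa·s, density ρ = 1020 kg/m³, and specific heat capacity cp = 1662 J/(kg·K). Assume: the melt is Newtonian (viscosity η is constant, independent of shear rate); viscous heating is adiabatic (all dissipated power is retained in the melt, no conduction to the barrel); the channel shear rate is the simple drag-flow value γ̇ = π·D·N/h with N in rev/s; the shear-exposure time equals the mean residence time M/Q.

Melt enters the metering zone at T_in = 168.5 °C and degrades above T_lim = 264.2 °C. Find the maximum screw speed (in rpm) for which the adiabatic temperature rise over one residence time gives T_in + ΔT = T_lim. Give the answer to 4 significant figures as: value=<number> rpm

Convert throughput: Q = 149.1 kg/h = 149.1/3600 = 0.0414167 kg/s
Mean residence time: t_res = M/Q_s = 13.58 kg / 0.0414167 kg/s = 327.887 s
Convert to metres: D = 0.0339 m, h = 0.00467 m
ΔT_a = T_lim − T_in = 264.2 °C − 168.5 °C = 95.7 K
γ̇_max² = ΔT_a·ρ·cp / (η·t_res) = [95.7 × 1020 × 1662] / [4089 × 327.887] = 121.004 s⁻²
γ̇_max = sqrt(121.004) = 11.0002 s⁻¹
N_max = γ̇_max·h / (π·D) = 11.0002 · 0.00467 / (π · 0.0339) = 0.482356 rev/s = 28.9414 rpm

value=28.94 rpm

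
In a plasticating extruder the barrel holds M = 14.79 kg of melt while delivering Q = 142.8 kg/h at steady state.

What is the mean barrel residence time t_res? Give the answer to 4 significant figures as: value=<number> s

value=372.9 s

Convert throughput: Q = 142.8 kg/h = 142.8/3600 = 0.0396667 kg/s
t_res = M / Q_s = 14.79 ÷ 0.0396667 = 372.857 s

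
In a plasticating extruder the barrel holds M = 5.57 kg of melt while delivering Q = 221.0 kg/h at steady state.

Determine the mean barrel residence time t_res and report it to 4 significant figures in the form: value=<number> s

value=90.73 s

Convert throughput: Q = 221.0 kg/h = 221.0/3600 = 0.0613889 kg/s
Mean residence time: t_res = M/Q_s = 5.57 kg / 0.0613889 kg/s = 90.733 s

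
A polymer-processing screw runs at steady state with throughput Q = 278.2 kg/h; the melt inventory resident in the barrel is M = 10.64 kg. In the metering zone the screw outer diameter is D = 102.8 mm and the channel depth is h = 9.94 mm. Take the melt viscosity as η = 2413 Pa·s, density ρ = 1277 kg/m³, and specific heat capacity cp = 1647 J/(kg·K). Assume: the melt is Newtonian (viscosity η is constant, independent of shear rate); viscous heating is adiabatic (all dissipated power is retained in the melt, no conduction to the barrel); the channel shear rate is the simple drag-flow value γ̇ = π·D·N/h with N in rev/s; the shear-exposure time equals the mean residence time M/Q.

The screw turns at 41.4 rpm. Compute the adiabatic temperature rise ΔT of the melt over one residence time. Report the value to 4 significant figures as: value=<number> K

Q_s = Q / 3600 = 278.2 / 3600 = 0.0772778 kg/s
t_res = M / Q_s = 10.64 ÷ 0.0772778 = 137.685 s
Convert to SI: D = 0.1028 m, h = 0.00994 m, N = 41.4/60 = 0.69 rev/s
γ̇ = π·D·N / h = π · 0.1028 · 0.69 / 0.00994 = 22.4185 s⁻¹
ΔT = η·γ̇²·t_res / (ρ·cp) = 2413 · (22.4185)² · 137.685 / (1277 · 1647) = 79.391 K

value=79.39 K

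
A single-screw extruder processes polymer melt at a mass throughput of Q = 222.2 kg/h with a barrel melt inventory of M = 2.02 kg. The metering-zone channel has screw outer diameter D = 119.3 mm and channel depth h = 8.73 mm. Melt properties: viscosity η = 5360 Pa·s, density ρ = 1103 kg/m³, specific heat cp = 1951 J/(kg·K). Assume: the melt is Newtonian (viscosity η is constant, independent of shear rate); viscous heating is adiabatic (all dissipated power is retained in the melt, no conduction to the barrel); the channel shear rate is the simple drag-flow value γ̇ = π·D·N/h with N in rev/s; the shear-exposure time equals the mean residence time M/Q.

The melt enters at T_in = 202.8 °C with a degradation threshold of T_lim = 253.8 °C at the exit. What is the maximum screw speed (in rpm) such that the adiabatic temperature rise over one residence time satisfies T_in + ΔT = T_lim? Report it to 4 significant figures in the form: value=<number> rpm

Throughput in SI: Q_s = 222.2 kg/h ÷ 3600 s/h = 0.0617222 kg/s
Mean residence time: t_res = M/Q_s = 2.02 kg / 0.0617222 kg/s = 32.7273 s
Convert to metres: D = 0.1193 m, h = 0.00873 m
ΔT_a = T_lim − T_in = 253.8 °C − 202.8 °C = 51 K
Invert ΔT = ηγ̇²t_res/(ρcp) for γ̇: γ̇_max² = ΔT_a ρ cp / (η t_res) = 51·1103·1951 / (5360·32.7273) = 625.646 s⁻²
γ̇_max = √625.646 = 25.0129 s⁻¹
N_max = γ̇_max·h / (π·D) = 25.0129 · 0.00873 / (π · 0.1193) = 0.582624 rev/s = 34.9574 rpm

value=34.96 rpm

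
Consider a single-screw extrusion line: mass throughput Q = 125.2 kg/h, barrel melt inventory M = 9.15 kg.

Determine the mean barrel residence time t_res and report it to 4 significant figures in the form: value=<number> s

value=263.1 s

Convert throughput: Q = 125.2 kg/h = 125.2/3600 = 0.0347778 kg/s
t_res = M / Q_s = 9.15 / 0.0347778 = 263.099 s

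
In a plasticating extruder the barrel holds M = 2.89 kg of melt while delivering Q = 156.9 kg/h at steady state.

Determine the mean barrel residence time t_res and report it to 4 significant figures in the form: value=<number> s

Convert throughput: Q = 156.9 kg/h = 156.9/3600 = 0.0435833 kg/s
Mean residence time: t_res = M/Q_s = 2.89 kg / 0.0435833 kg/s = 66.3098 s

value=66.31 s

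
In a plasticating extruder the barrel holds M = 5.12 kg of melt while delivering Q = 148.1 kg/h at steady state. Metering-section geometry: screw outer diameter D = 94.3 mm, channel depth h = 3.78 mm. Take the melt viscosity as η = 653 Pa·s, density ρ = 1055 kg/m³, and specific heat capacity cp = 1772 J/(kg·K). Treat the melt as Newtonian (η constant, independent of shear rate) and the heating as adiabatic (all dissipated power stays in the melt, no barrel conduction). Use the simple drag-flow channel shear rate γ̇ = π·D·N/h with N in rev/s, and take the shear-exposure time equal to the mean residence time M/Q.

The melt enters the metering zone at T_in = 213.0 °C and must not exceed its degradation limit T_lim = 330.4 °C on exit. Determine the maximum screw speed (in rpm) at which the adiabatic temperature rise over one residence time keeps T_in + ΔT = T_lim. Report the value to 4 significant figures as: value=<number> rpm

Q_s = Q / 3600 = 148.1 / 3600 = 0.0411389 kg/s
t_res = M / Q_s = 5.12 / 0.0411389 = 124.456 s
D = 94.3 mm = 0.0943 m;  h = 3.78 mm = 0.00378 m
ΔT_a = T_lim − T_in = 330.4 °C − 213.0 °C = 117.4 K
γ̇_max² = ΔT_a·ρ·cp / (η·t_res) = [117.4 × 1055 × 1772] / [653 × 124.456] = 2700.56 s⁻²
γ̇_max = sqrt(2700.56) = 51.9669 s⁻¹
N_max = γ̇_max h / (πD) = 51.9669·0.00378/(π·0.0943) = 0.663066 rev/s → ×60 = 39.784 rpm

value=39.78 rpm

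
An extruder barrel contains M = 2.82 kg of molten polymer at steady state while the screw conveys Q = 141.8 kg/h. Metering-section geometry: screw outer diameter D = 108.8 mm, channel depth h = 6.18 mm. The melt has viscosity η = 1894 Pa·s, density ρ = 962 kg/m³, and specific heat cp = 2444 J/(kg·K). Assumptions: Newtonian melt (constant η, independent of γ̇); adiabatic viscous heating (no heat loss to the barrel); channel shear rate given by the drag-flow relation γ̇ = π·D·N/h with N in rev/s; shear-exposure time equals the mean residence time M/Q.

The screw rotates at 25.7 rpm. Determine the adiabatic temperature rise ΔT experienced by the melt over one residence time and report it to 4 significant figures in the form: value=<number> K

Q_s = Q / 3600 = 141.8 / 3600 = 0.0393889 kg/s
Mean residence time: t_res = M/Q_s = 2.82 kg / 0.0393889 kg/s = 71.5938 s
Convert to SI: D = 0.1088 m, h = 0.00618 m, N = 25.7/60 = 0.428333 rev/s
Shear rate: γ̇ = πDN/h = π·0.1088·0.428333/0.00618 = 23.6904 s⁻¹
ΔT = η·γ̇²·t_res / (ρ·cp) = 1894 · (23.6904)² · 71.5938 / (962 · 2444) = 32.3686 K

value=32.37 K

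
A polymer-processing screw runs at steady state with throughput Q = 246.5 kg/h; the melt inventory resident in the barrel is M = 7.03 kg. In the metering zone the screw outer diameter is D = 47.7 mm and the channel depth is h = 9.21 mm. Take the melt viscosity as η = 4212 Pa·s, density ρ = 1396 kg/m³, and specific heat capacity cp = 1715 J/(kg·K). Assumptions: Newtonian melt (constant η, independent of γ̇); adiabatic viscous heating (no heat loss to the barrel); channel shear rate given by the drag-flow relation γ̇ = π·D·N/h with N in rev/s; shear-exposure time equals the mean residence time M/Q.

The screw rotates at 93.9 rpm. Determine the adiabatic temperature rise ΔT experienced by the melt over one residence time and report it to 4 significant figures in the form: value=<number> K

value=117.1 K

Q_s = Q / 3600 = 246.5 / 3600 = 0.0684722 kg/s
Mean residence time: t_res = M/Q_s = 7.03 kg / 0.0684722 kg/s = 102.669 s
Geometry in metres: D = 47.7 mm → 0.0477 m, h = 9.21 mm → 0.00921 m; screw speed N = 93.9 rpm = 1.565 rev/s
Shear rate: γ̇ = πDN/h = π·0.0477·1.565/0.00921 = 25.4638 s⁻¹
ΔT = η·γ̇²·t_res/(ρ·cp) = [4212 × 25.4638² × 102.669] / [1396 × 1715] = 117.119 K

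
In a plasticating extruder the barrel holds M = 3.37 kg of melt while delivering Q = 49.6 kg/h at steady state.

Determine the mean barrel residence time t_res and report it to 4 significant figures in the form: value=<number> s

Throughput in SI: Q_s = 49.6 kg/h ÷ 3600 s/h = 0.0137778 kg/s
t_res = M / Q_s = 3.37 / 0.0137778 = 244.597 s

value=244.6 s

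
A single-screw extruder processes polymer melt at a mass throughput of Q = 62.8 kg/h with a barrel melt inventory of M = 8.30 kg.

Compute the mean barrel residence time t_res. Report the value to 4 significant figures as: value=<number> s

value=475.8 s

Throughput in SI: Q_s = 62.8 kg/h ÷ 3600 s/h = 0.0174444 kg/s
t_res = M / Q_s = 8.30 / 0.0174444 = 475.796 s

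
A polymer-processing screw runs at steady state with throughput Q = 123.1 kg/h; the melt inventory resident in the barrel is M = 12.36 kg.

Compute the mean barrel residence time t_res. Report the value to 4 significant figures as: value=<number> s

Q_s = Q / 3600 = 123.1 / 3600 = 0.0341944 kg/s
t_res = M / Q_s = 12.36 ÷ 0.0341944 = 361.462 s

value=361.5 s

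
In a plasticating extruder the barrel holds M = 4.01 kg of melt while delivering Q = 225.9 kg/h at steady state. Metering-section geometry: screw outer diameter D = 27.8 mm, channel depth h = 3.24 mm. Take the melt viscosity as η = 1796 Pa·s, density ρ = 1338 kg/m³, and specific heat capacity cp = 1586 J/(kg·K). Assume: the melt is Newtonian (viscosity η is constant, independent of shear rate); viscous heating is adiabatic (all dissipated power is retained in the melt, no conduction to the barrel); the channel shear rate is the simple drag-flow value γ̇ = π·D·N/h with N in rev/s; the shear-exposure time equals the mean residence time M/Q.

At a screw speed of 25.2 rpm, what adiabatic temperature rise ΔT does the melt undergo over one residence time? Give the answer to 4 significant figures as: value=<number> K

Q_s = Q / 3600 = 225.9 / 3600 = 0.06275 kg/s
t_res = M / Q_s = 4.01 ÷ 0.06275 = 63.9044 s
D = 27.8 mm = 0.0278 m;  h = 3.24 mm = 0.00324 m;  N = 25.2 rpm / 60 = 0.42 rev/s
γ̇ = π·D·N / h = π · 0.0278 · 0.42 / 0.00324 = 11.3214 s⁻¹
ΔT = η·γ̇²·t_res/(ρ·cp) = [1796 × 11.3214² × 63.9044] / [1338 × 1586] = 6.93227 K

value=6.932 K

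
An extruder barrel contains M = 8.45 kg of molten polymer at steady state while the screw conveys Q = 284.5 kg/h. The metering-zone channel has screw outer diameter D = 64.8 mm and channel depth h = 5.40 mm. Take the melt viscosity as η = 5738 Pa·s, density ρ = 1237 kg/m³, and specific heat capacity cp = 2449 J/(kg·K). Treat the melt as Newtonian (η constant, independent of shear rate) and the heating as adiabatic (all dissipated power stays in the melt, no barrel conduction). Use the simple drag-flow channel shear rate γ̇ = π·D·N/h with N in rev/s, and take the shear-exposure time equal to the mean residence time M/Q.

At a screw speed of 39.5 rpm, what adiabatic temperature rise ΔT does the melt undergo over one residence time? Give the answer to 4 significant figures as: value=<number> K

value=124.7 K

Throughput in SI: Q_s = 284.5 kg/h ÷ 3600 s/h = 0.0790278 kg/s
t_res = M / Q_s = 8.45 ÷ 0.0790278 = 106.924 s
D = 64.8 mm = 0.0648 m;  h = 5.40 mm = 0.0054 m;  N = 39.5 rpm / 60 = 0.658333 rev/s
Shear rate: γ̇ = πDN/h = π·0.0648·0.658333/0.0054 = 24.8186 s⁻¹
ΔT = η·γ̇²·t_res/(ρ·cp) = [5738 × 24.8186² × 106.924] / [1237 × 2449] = 124.748 K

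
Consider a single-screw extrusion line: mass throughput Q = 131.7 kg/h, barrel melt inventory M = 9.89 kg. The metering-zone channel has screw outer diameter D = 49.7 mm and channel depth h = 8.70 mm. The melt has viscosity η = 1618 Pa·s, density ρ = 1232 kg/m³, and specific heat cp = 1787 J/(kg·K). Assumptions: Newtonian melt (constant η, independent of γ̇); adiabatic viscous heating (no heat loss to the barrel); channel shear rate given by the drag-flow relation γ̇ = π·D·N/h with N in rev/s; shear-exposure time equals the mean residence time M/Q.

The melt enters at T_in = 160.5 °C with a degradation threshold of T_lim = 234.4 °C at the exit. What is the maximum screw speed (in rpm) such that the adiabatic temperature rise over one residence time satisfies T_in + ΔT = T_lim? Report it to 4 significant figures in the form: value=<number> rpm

value=64.48 rpm

Throughput in SI: Q_s = 131.7 kg/h ÷ 3600 s/h = 0.0365833 kg/s
Mean residence time: t_res = M/Q_s = 9.89 kg / 0.0365833 kg/s = 270.342 s
D = 49.7 mm = 0.0497 m;  h = 8.70 mm = 0.0087 m
Allowable rise: ΔT_a = T_lim − T_in = 234.4 − 160.5 = 73.9 K
γ̇_max² = ΔT_a·ρ·cp / (η·t_res) = [73.9 × 1232 × 1787] / [1618 × 270.342] = 371.953 s⁻²
γ̇_max = √371.953 = 19.2861 s⁻¹
N_max = γ̇_max·h / (π·D) = 19.2861 · 0.0087 / (π · 0.0497) = 1.07463 rev/s = 64.4775 rpm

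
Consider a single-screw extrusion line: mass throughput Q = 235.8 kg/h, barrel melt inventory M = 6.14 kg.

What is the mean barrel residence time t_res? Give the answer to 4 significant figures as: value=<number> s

value=93.74 s

Q_s = Q / 3600 = 235.8 / 3600 = 0.0655 kg/s
t_res = M / Q_s = 6.14 ÷ 0.0655 = 93.7405 s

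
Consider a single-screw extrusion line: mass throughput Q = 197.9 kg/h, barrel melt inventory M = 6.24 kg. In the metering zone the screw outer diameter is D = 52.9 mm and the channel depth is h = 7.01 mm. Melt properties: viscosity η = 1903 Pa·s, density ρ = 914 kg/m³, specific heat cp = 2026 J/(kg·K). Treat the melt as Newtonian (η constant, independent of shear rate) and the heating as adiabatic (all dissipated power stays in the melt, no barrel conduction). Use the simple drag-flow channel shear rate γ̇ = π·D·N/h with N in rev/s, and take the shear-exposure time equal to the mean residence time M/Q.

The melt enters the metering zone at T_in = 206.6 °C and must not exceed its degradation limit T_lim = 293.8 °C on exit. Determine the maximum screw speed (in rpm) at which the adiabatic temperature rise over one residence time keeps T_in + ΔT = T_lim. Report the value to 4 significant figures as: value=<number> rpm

Q_s = Q / 3600 = 197.9 / 3600 = 0.0549722 kg/s
t_res = M / Q_s = 6.24 / 0.0549722 = 113.512 s
Convert to metres: D = 0.0529 m, h = 0.00701 m
ΔT_a = T_lim − T_in = 293.8 °C − 206.6 °C = 87.2 K
Invert ΔT = ηγ̇²t_res/(ρcp) for γ̇: γ̇_max² = ΔT_a ρ cp / (η t_res) = 87.2·914·2026 / (1903·113.512) = 747.519 s⁻²
γ̇_max = √747.519 = 27.3408 s⁻¹
N_max = γ̇_max h / (πD) = 27.3408·0.00701/(π·0.0529) = 1.15325 rev/s → ×60 = 69.195 rpm

value=69.20 rpm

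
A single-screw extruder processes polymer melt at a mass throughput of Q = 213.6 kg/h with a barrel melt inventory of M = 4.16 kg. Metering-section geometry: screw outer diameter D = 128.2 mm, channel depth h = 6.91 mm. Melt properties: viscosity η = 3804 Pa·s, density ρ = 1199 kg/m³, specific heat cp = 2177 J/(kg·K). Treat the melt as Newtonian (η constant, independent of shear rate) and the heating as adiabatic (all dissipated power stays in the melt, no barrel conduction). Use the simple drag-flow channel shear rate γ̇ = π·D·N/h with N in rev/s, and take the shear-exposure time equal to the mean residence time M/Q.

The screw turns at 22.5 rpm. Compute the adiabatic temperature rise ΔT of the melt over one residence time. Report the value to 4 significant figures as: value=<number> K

Convert throughput: Q = 213.6 kg/h = 213.6/3600 = 0.0593333 kg/s
t_res = M / Q_s = 4.16 ÷ 0.0593333 = 70.1124 s
Geometry in metres: D = 128.2 mm → 0.1282 m, h = 6.91 mm → 0.00691 m; screw speed N = 22.5 rpm = 0.375 rev/s
γ̇ = π D N / h = (π)(0.1282)(0.375) / 0.00691 = 21.857 s⁻¹
Adiabatic rise: ΔT = η γ̇² t_res / (ρ cp) = 3804·(21.857)²·70.1124 / (1199·2177) = 48.8135 K

value=48.81 K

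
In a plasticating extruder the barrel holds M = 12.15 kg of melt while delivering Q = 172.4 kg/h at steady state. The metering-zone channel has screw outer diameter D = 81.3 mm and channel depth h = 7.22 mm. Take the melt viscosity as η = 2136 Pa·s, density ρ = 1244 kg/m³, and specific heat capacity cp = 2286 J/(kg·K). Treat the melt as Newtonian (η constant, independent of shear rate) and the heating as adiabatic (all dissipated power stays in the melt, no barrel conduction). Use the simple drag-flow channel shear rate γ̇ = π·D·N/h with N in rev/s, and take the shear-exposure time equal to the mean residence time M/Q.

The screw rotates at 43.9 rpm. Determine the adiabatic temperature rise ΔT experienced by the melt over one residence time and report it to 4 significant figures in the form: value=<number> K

value=127.7 K

Q_s = Q / 3600 = 172.4 / 3600 = 0.0478889 kg/s
t_res = M / Q_s = 12.15 ÷ 0.0478889 = 253.712 s
Convert to SI: D = 0.0813 m, h = 0.00722 m, N = 43.9/60 = 0.731667 rev/s
γ̇ = π·D·N / h = π · 0.0813 · 0.731667 / 0.00722 = 25.8831 s⁻¹
ΔT = η·γ̇²·t_res/(ρ·cp) = [2136 × 25.8831² × 253.712] / [1244 × 2286] = 127.667 K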